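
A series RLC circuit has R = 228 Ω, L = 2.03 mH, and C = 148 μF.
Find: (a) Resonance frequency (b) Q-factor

Step 1 — Resonance condition Im(Z)=0 gives ω₀ = 1/√(LC).
Step 2 — ω₀ = 1/√(0.00203·0.000148) = 1824 rad/s.
Step 3 — f₀ = ω₀/(2π) = 290.4 Hz.
Step 4 — Series Q: Q = ω₀L/R = 1824·0.00203/228 = 0.01624.

(a) f₀ = 290.4 Hz  (b) Q = 0.01624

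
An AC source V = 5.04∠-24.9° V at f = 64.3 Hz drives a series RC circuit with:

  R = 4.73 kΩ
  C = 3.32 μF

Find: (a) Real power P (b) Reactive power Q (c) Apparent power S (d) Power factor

Step 1 — Angular frequency: ω = 2π·f = 2π·64.3 = 404 rad/s.
Step 2 — Component impedances:
  R: Z = R = 4730 Ω
  C: Z = 1/(jωC) = -j/(ω·C) = 0 - j745.5 Ω
Step 3 — Series combination: Z_total = R + C = 4730 - j745.5 Ω = 4788∠-9.0° Ω.
Step 4 — Source phasor: V = 5.04∠-24.9° V = 4.572 - j2.122 V.
Step 5 — Current: I = V / Z = 0.001012 - j0.0002891 A = 0.001053∠-15.9° A.
Step 6 — Complex power: S = V·I* = 0.00524 - j0.0008259 VA.
Step 7 — Real power: P = Re(S) = 0.00524 W.
Step 8 — Reactive power: Q = Im(S) = -0.0008259 VAR.
Step 9 — Apparent power: |S| = 0.005305 VA.
Step 10 — Power factor: PF = P/|S| = 0.9878 (leading).

(a) P = 0.00524 W  (b) Q = -0.0008259 VAR  (c) S = 0.005305 VA  (d) PF = 0.9878 (leading)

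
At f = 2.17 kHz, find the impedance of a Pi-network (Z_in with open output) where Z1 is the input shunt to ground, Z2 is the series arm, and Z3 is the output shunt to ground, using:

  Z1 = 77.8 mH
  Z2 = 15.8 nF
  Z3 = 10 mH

Step 1 — Angular frequency: ω = 2π·f = 2π·2170 = 1.363e+04 rad/s.
Step 2 — Component impedances:
  Z1: Z = jωL = j·1.363e+04·0.0778 = 0 + j1061 Ω
  Z2: Z = 1/(jωC) = -j/(ω·C) = 0 - j4642 Ω
  Z3: Z = jωL = j·1.363e+04·0.01 = 0 + j136.3 Ω
Step 3 — With open output, the series arm Z2 and the output shunt Z3 appear in series to ground: Z2 + Z3 = 0 - j4506 Ω.
Step 4 — Parallel with input shunt Z1: Z_in = Z1 || (Z2 + Z3) = 0 + j1387 Ω = 1387∠90.0° Ω.

Z = 0 + j1387 Ω = 1387∠90.0° Ω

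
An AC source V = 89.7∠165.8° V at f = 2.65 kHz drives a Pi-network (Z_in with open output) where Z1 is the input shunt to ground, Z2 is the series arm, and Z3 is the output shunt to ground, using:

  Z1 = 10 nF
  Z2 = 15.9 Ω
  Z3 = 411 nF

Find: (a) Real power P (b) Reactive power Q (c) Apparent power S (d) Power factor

Step 1 — Angular frequency: ω = 2π·f = 2π·2650 = 1.665e+04 rad/s.
Step 2 — Component impedances:
  Z1: Z = 1/(jωC) = -j/(ω·C) = 0 - j6006 Ω
  Z2: Z = R = 15.9 Ω
  Z3: Z = 1/(jωC) = -j/(ω·C) = 0 - j146.1 Ω
Step 3 — With open output, the series arm Z2 and the output shunt Z3 appear in series to ground: Z2 + Z3 = 15.9 - j146.1 Ω.
Step 4 — Parallel with input shunt Z1: Z_in = Z1 || (Z2 + Z3) = 15.15 - j142.7 Ω = 143.5∠-83.9° Ω.
Step 5 — Source phasor: V = 89.7∠165.8° V = -86.96 + j22 V.
Step 6 — Current: I = V / Z = -0.2165 - j0.5864 A = 0.6251∠-110.3° A.
Step 7 — Complex power: S = V·I* = 5.921 - j55.76 VA.
Step 8 — Real power: P = Re(S) = 5.921 W.
Step 9 — Reactive power: Q = Im(S) = -55.76 VAR.
Step 10 — Apparent power: |S| = 56.07 VA.
Step 11 — Power factor: PF = P/|S| = 0.1056 (leading).

(a) P = 5.921 W  (b) Q = -55.76 VAR  (c) S = 56.07 VA  (d) PF = 0.1056 (leading)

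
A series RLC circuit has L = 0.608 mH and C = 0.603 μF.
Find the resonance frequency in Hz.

Step 1 — Resonance condition Im(Z)=0 gives ω₀ = 1/√(LC).
Step 2 — ω₀ = 1/√(0.000608·6.03e-07) = 5.223e+04 rad/s.
Step 3 — f₀ = ω₀/(2π) = 8312 Hz.

f₀ = 8312 Hz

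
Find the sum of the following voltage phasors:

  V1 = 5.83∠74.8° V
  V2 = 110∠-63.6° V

Step 1 — Convert each phasor to rectangular form:
  V1 = 5.83·(cos(74.8°) + j·sin(74.8°)) = 1.529 + j5.626 V
  V2 = 110·(cos(-63.6°) + j·sin(-63.6°)) = 48.91 - j98.53 V
Step 2 — Sum components: V_total = 50.44 - j92.9 V.
Step 3 — Convert to polar: |V_total| = 105.7 V, ∠V_total = -61.5°.

V_total = 105.7∠-61.5° V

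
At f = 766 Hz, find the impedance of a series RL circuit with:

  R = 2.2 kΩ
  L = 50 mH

Step 1 — Angular frequency: ω = 2π·f = 2π·766 = 4813 rad/s.
Step 2 — Component impedances:
  R: Z = R = 2200 Ω
  L: Z = jωL = j·4813·0.05 = 0 + j240.6 Ω
Step 3 — Series combination: Z_total = R + L = 2200 + j240.6 Ω = 2213∠6.2° Ω.

Z = 2200 + j240.6 Ω = 2213∠6.2° Ω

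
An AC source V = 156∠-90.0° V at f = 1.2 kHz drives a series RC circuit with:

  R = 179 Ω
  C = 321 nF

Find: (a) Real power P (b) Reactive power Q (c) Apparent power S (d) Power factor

Step 1 — Angular frequency: ω = 2π·f = 2π·1200 = 7540 rad/s.
Step 2 — Component impedances:
  R: Z = R = 179 Ω
  C: Z = 1/(jωC) = -j/(ω·C) = 0 - j413.2 Ω
Step 3 — Series combination: Z_total = R + C = 179 - j413.2 Ω = 450.3∠-66.6° Ω.
Step 4 — Source phasor: V = 156∠-90.0° V = 0 - j156 V.
Step 5 — Current: I = V / Z = 0.3179 - j0.1377 A = 0.3464∠-23.4° A.
Step 6 — Complex power: S = V·I* = 21.48 - j49.59 VA.
Step 7 — Real power: P = Re(S) = 21.48 W.
Step 8 — Reactive power: Q = Im(S) = -49.59 VAR.
Step 9 — Apparent power: |S| = 54.05 VA.
Step 10 — Power factor: PF = P/|S| = 0.3975 (leading).

(a) P = 21.48 W  (b) Q = -49.59 VAR  (c) S = 54.05 VA  (d) PF = 0.3975 (leading)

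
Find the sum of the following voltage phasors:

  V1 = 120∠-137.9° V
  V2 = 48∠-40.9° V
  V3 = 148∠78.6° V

Step 1 — Convert each phasor to rectangular form:
  V1 = 120·(cos(-137.9°) + j·sin(-137.9°)) = -89.04 - j80.45 V
  V2 = 48·(cos(-40.9°) + j·sin(-40.9°)) = 36.28 - j31.43 V
  V3 = 148·(cos(78.6°) + j·sin(78.6°)) = 29.25 + j145.1 V
Step 2 — Sum components: V_total = -23.5 + j33.2 V.
Step 3 — Convert to polar: |V_total| = 40.68 V, ∠V_total = 125.3°.

V_total = 40.68∠125.3° V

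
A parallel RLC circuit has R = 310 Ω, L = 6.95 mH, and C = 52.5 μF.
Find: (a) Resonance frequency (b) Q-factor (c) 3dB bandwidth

Step 1 — Resonance: ω₀ = 1/√(LC) = 1/√(0.00695·5.25e-05) = 1655 rad/s.
Step 2 — f₀ = ω₀/(2π) = 263.5 Hz.
Step 3 — Parallel Q: Q = R/(ω₀L) = 310/(1655·0.00695) = 26.94.
Step 4 — Bandwidth: Δω = ω₀/Q = 61.44 rad/s; BW = Δω/(2π) = 9.779 Hz.

(a) f₀ = 263.5 Hz  (b) Q = 26.94  (c) BW = 9.779 Hz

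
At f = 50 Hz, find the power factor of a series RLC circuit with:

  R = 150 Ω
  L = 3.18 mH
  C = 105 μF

Step 1 — Angular frequency: ω = 2π·f = 2π·50 = 314.2 rad/s.
Step 2 — Component impedances:
  R: Z = R = 150 Ω
  L: Z = jωL = j·314.2·0.00318 = 0 + j0.999 Ω
  C: Z = 1/(jωC) = -j/(ω·C) = 0 - j30.32 Ω
Step 3 — Series combination: Z_total = R + L + C = 150 - j29.32 Ω = 152.8∠-11.1° Ω.
Step 4 — Power factor: PF = cos(φ) = Re(Z)/|Z| = 150/152.84 = 0.9814.
Step 5 — Type: Im(Z) = -29.32 ⇒ leading (phase φ = -11.1°).

PF = 0.9814 (leading, φ = -11.1°)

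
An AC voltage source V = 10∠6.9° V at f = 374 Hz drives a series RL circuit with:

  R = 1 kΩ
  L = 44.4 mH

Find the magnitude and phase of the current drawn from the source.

Step 1 — Angular frequency: ω = 2π·f = 2π·374 = 2350 rad/s.
Step 2 — Component impedances:
  R: Z = R = 1000 Ω
  L: Z = jωL = j·2350·0.0444 = 0 + j104.3 Ω
Step 3 — Series combination: Z_total = R + L = 1000 + j104.3 Ω = 1005∠6.0° Ω.
Step 4 — Source phasor: V = 10∠6.9° V = 9.928 + j1.201 V.
Step 5 — Ohm's law: I = V / Z_total = (9.928 + j1.201) / (1000 + j104.3) = 0.009945 + j0.0001638 A.
Step 6 — Convert to polar: |I| = 0.009946 A, ∠I = 0.9°.

I = 0.009946∠0.9° A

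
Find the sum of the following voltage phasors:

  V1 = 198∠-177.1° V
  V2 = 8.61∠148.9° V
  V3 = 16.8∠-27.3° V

Step 1 — Convert each phasor to rectangular form:
  V1 = 198·(cos(-177.1°) + j·sin(-177.1°)) = -197.7 - j10.02 V
  V2 = 8.61·(cos(148.9°) + j·sin(148.9°)) = -7.372 + j4.447 V
  V3 = 16.8·(cos(-27.3°) + j·sin(-27.3°)) = 14.93 - j7.705 V
Step 2 — Sum components: V_total = -190.2 - j13.28 V.
Step 3 — Convert to polar: |V_total| = 190.7 V, ∠V_total = -176.0°.

V_total = 190.7∠-176.0° V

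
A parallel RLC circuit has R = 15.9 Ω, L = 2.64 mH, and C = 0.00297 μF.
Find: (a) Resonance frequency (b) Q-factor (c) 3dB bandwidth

Step 1 — Resonance: ω₀ = 1/√(LC) = 1/√(0.00264·2.97e-09) = 3.571e+05 rad/s.
Step 2 — f₀ = ω₀/(2π) = 5.684e+04 Hz.
Step 3 — Parallel Q: Q = R/(ω₀L) = 15.9/(3.571e+05·0.00264) = 0.01686.
Step 4 — Bandwidth: Δω = ω₀/Q = 2.118e+07 rad/s; BW = Δω/(2π) = 3.37e+06 Hz.

(a) f₀ = 5.684e+04 Hz  (b) Q = 0.01686  (c) BW = 3.37e+06 Hz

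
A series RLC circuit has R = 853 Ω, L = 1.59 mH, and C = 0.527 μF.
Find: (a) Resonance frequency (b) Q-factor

Step 1 — Resonance condition Im(Z)=0 gives ω₀ = 1/√(LC).
Step 2 — ω₀ = 1/√(0.00159·5.27e-07) = 3.455e+04 rad/s.
Step 3 — f₀ = ω₀/(2π) = 5498 Hz.
Step 4 — Series Q: Q = ω₀L/R = 3.455e+04·0.00159/853 = 0.06439.

(a) f₀ = 5498 Hz  (b) Q = 0.06439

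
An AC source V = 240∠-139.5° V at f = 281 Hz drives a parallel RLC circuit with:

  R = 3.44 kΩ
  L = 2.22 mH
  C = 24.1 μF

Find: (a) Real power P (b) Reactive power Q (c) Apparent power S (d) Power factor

Step 1 — Angular frequency: ω = 2π·f = 2π·281 = 1766 rad/s.
Step 2 — Component impedances:
  R: Z = R = 3440 Ω
  L: Z = jωL = j·1766·0.00222 = 0 + j3.92 Ω
  C: Z = 1/(jωC) = -j/(ω·C) = 0 - j23.5 Ω
Step 3 — Parallel combination: 1/Z_total = 1/R + 1/L + 1/C; Z_total = 0.006433 + j4.704 Ω = 4.704∠89.9° Ω.
Step 4 — Source phasor: V = 240∠-139.5° V = -182.5 - j155.9 V.
Step 5 — Current: I = V / Z = -33.19 + j38.75 A = 51.02∠130.6° A.
Step 6 — Complex power: S = V·I* = 16.74 + j1.224e+04 VA.
Step 7 — Real power: P = Re(S) = 16.74 W.
Step 8 — Reactive power: Q = Im(S) = 1.224e+04 VAR.
Step 9 — Apparent power: |S| = 1.224e+04 VA.
Step 10 — Power factor: PF = P/|S| = 0.001367 (lagging).

(a) P = 16.74 W  (b) Q = 1.224e+04 VAR  (c) S = 1.224e+04 VA  (d) PF = 0.001367 (lagging)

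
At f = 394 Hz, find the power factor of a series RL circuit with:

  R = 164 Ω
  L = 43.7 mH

Step 1 — Angular frequency: ω = 2π·f = 2π·394 = 2476 rad/s.
Step 2 — Component impedances:
  R: Z = R = 164 Ω
  L: Z = jωL = j·2476·0.0437 = 0 + j108.2 Ω
Step 3 — Series combination: Z_total = R + L = 164 + j108.2 Ω = 196.5∠33.4° Ω.
Step 4 — Power factor: PF = cos(φ) = Re(Z)/|Z| = 164/196.47 = 0.8347.
Step 5 — Type: Im(Z) = 108.2 ⇒ lagging (phase φ = 33.4°).

PF = 0.8347 (lagging, φ = 33.4°)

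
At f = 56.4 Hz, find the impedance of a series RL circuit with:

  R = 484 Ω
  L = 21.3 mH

Step 1 — Angular frequency: ω = 2π·f = 2π·56.4 = 354.4 rad/s.
Step 2 — Component impedances:
  R: Z = R = 484 Ω
  L: Z = jωL = j·354.4·0.0213 = 0 + j7.548 Ω
Step 3 — Series combination: Z_total = R + L = 484 + j7.548 Ω = 484.1∠0.9° Ω.

Z = 484 + j7.548 Ω = 484.1∠0.9° Ω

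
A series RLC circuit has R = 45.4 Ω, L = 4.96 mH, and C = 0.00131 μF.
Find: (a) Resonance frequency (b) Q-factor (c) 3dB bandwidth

Step 1 — Resonance condition Im(Z)=0 gives ω₀ = 1/√(LC).
Step 2 — ω₀ = 1/√(0.00496·1.31e-09) = 3.923e+05 rad/s.
Step 3 — f₀ = ω₀/(2π) = 6.244e+04 Hz.
Step 4 — Series Q: Q = ω₀L/R = 3.923e+05·0.00496/45.4 = 42.86.
Step 5 — 3dB bandwidth: Δω = ω₀/Q = 9153 rad/s; BW = Δω/(2π) = 1457 Hz.

(a) f₀ = 6.244e+04 Hz  (b) Q = 42.86  (c) BW = 1457 Hz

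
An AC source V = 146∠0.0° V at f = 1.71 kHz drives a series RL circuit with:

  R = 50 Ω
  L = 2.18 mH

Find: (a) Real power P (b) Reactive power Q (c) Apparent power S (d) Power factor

Step 1 — Angular frequency: ω = 2π·f = 2π·1710 = 1.074e+04 rad/s.
Step 2 — Component impedances:
  R: Z = R = 50 Ω
  L: Z = jωL = j·1.074e+04·0.00218 = 0 + j23.42 Ω
Step 3 — Series combination: Z_total = R + L = 50 + j23.42 Ω = 55.21∠25.1° Ω.
Step 4 — Source phasor: V = 146∠0.0° V = 146 V.
Step 5 — Current: I = V / Z = 2.395 - j1.122 A = 2.644∠-25.1° A.
Step 6 — Complex power: S = V·I* = 349.6 + j163.8 VA.
Step 7 — Real power: P = Re(S) = 349.6 W.
Step 8 — Reactive power: Q = Im(S) = 163.8 VAR.
Step 9 — Apparent power: |S| = 386.1 VA.
Step 10 — Power factor: PF = P/|S| = 0.9056 (lagging).

(a) P = 349.6 W  (b) Q = 163.8 VAR  (c) S = 386.1 VA  (d) PF = 0.9056 (lagging)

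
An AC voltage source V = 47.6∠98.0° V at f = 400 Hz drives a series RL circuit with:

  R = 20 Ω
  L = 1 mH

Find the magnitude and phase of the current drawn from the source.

Step 1 — Angular frequency: ω = 2π·f = 2π·400 = 2513 rad/s.
Step 2 — Component impedances:
  R: Z = R = 20 Ω
  L: Z = jωL = j·2513·0.001 = 0 + j2.513 Ω
Step 3 — Series combination: Z_total = R + L = 20 + j2.513 Ω = 20.16∠7.2° Ω.
Step 4 — Source phasor: V = 47.6∠98.0° V = -6.625 + j47.14 V.
Step 5 — Ohm's law: I = V / Z_total = (-6.625 + j47.14) / (20 + j2.513) = -0.03452 + j2.361 A.
Step 6 — Convert to polar: |I| = 2.361 A, ∠I = 90.8°.

I = 2.361∠90.8° A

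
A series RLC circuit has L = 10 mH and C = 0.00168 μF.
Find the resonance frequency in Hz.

Step 1 — Resonance condition Im(Z)=0 gives ω₀ = 1/√(LC).
Step 2 — ω₀ = 1/√(0.01·1.68e-09) = 2.44e+05 rad/s.
Step 3 — f₀ = ω₀/(2π) = 3.883e+04 Hz.

f₀ = 3.883e+04 Hz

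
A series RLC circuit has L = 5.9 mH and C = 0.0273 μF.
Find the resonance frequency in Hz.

Step 1 — Resonance condition Im(Z)=0 gives ω₀ = 1/√(LC).
Step 2 — ω₀ = 1/√(0.0059·2.73e-08) = 7.879e+04 rad/s.
Step 3 — f₀ = ω₀/(2π) = 1.254e+04 Hz.

f₀ = 1.254e+04 Hz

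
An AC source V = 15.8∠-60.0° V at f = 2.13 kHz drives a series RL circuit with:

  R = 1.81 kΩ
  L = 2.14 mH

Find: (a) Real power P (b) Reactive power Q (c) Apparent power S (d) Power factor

Step 1 — Angular frequency: ω = 2π·f = 2π·2130 = 1.338e+04 rad/s.
Step 2 — Component impedances:
  R: Z = R = 1810 Ω
  L: Z = jωL = j·1.338e+04·0.00214 = 0 + j28.64 Ω
Step 3 — Series combination: Z_total = R + L = 1810 + j28.64 Ω = 1810∠0.9° Ω.
Step 4 — Source phasor: V = 15.8∠-60.0° V = 7.9 - j13.68 V.
Step 5 — Current: I = V / Z = 0.004244 - j0.007627 A = 0.008728∠-60.9° A.
Step 6 — Complex power: S = V·I* = 0.1379 + j0.002182 VA.
Step 7 — Real power: P = Re(S) = 0.1379 W.
Step 8 — Reactive power: Q = Im(S) = 0.002182 VAR.
Step 9 — Apparent power: |S| = 0.1379 VA.
Step 10 — Power factor: PF = P/|S| = 0.9999 (lagging).

(a) P = 0.1379 W  (b) Q = 0.002182 VAR  (c) S = 0.1379 VA  (d) PF = 0.9999 (lagging)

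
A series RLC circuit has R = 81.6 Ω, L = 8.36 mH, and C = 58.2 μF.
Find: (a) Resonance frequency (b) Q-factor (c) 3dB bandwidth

Step 1 — Resonance: ω₀ = 1/√(LC) = 1/√(0.00836·5.82e-05) = 1434 rad/s.
Step 2 — f₀ = ω₀/(2π) = 228.2 Hz.
Step 3 — Series Q: Q = ω₀L/R = 1434·0.00836/81.6 = 0.1469.
Step 4 — Bandwidth: Δω = ω₀/Q = 9761 rad/s; BW = Δω/(2π) = 1553 Hz.

(a) f₀ = 228.2 Hz  (b) Q = 0.1469  (c) BW = 1553 Hz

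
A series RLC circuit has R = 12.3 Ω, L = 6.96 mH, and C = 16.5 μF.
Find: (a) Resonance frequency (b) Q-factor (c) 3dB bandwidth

Step 1 — Resonance condition Im(Z)=0 gives ω₀ = 1/√(LC).
Step 2 — ω₀ = 1/√(0.00696·1.65e-05) = 2951 rad/s.
Step 3 — f₀ = ω₀/(2π) = 469.6 Hz.
Step 4 — Series Q: Q = ω₀L/R = 2951·0.00696/12.3 = 1.67.
Step 5 — 3dB bandwidth: Δω = ω₀/Q = 1767 rad/s; BW = Δω/(2π) = 281.3 Hz.

(a) f₀ = 469.6 Hz  (b) Q = 1.67  (c) BW = 281.3 Hz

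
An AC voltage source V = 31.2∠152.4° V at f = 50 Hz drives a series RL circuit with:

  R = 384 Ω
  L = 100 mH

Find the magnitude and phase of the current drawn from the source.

Step 1 — Angular frequency: ω = 2π·f = 2π·50 = 314.2 rad/s.
Step 2 — Component impedances:
  R: Z = R = 384 Ω
  L: Z = jωL = j·314.2·0.1 = 0 + j31.42 Ω
Step 3 — Series combination: Z_total = R + L = 384 + j31.42 Ω = 385.3∠4.7° Ω.
Step 4 — Source phasor: V = 31.2∠152.4° V = -27.65 + j14.45 V.
Step 5 — Ohm's law: I = V / Z_total = (-27.65 + j14.45) / (384 + j31.42) = -0.06847 + j0.04324 A.
Step 6 — Convert to polar: |I| = 0.08098 A, ∠I = 147.7°.

I = 0.08098∠147.7° A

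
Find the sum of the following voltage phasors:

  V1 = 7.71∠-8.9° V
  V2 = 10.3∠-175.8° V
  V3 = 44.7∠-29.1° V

Step 1 — Convert each phasor to rectangular form:
  V1 = 7.71·(cos(-8.9°) + j·sin(-8.9°)) = 7.617 - j1.193 V
  V2 = 10.3·(cos(-175.8°) + j·sin(-175.8°)) = -10.27 - j0.7544 V
  V3 = 44.7·(cos(-29.1°) + j·sin(-29.1°)) = 39.06 - j21.74 V
Step 2 — Sum components: V_total = 36.4 - j23.69 V.
Step 3 — Convert to polar: |V_total| = 43.43 V, ∠V_total = -33.1°.

V_total = 43.43∠-33.1° V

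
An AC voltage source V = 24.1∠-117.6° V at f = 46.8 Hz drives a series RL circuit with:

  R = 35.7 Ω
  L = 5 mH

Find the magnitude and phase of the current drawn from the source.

Step 1 — Angular frequency: ω = 2π·f = 2π·46.8 = 294.1 rad/s.
Step 2 — Component impedances:
  R: Z = R = 35.7 Ω
  L: Z = jωL = j·294.1·0.005 = 0 + j1.47 Ω
Step 3 — Series combination: Z_total = R + L = 35.7 + j1.47 Ω = 35.73∠2.4° Ω.
Step 4 — Source phasor: V = 24.1∠-117.6° V = -11.17 - j21.36 V.
Step 5 — Ohm's law: I = V / Z_total = (-11.17 - j21.36) / (35.7 + j1.47) = -0.3368 - j0.5844 A.
Step 6 — Convert to polar: |I| = 0.6745 A, ∠I = -120.0°.

I = 0.6745∠-120.0° A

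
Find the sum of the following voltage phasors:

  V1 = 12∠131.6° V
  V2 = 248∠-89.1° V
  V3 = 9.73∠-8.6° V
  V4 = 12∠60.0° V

Step 1 — Convert each phasor to rectangular form:
  V1 = 12·(cos(131.6°) + j·sin(131.6°)) = -7.967 + j8.974 V
  V2 = 248·(cos(-89.1°) + j·sin(-89.1°)) = 3.895 - j248 V
  V3 = 9.73·(cos(-8.6°) + j·sin(-8.6°)) = 9.621 - j1.455 V
  V4 = 12·(cos(60.0°) + j·sin(60.0°)) = 6 + j10.39 V
Step 2 — Sum components: V_total = 11.55 - j230.1 V.
Step 3 — Convert to polar: |V_total| = 230.3 V, ∠V_total = -87.1°.

V_total = 230.3∠-87.1° V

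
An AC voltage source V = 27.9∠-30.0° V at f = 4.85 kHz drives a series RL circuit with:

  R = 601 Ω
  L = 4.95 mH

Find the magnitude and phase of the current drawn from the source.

Step 1 — Angular frequency: ω = 2π·f = 2π·4850 = 3.047e+04 rad/s.
Step 2 — Component impedances:
  R: Z = R = 601 Ω
  L: Z = jωL = j·3.047e+04·0.00495 = 0 + j150.8 Ω
Step 3 — Series combination: Z_total = R + L = 601 + j150.8 Ω = 619.6∠14.1° Ω.
Step 4 — Source phasor: V = 27.9∠-30.0° V = 24.16 - j13.95 V.
Step 5 — Ohm's law: I = V / Z_total = (24.16 - j13.95) / (601 + j150.8) = 0.03234 - j0.03133 A.
Step 6 — Convert to polar: |I| = 0.04503 A, ∠I = -44.1°.

I = 0.04503∠-44.1° A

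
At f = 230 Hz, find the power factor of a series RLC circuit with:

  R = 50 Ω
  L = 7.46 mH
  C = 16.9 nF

Step 1 — Angular frequency: ω = 2π·f = 2π·230 = 1445 rad/s.
Step 2 — Component impedances:
  R: Z = R = 50 Ω
  L: Z = jωL = j·1445·0.00746 = 0 + j10.78 Ω
  C: Z = 1/(jωC) = -j/(ω·C) = 0 - j4.095e+04 Ω
Step 3 — Series combination: Z_total = R + L + C = 50 - j4.093e+04 Ω = 4.093e+04∠-89.9° Ω.
Step 4 — Power factor: PF = cos(φ) = Re(Z)/|Z| = 50/40935 = 0.001221.
Step 5 — Type: Im(Z) = -4.093e+04 ⇒ leading (phase φ = -89.9°).

PF = 0.001221 (leading, φ = -89.9°)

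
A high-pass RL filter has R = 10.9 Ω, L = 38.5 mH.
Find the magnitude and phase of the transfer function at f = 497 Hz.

Step 1 — Angular frequency: ω = 2π·497 = 3123 rad/s.
Step 2 — Transfer function: H(jω) = jωL/(R + jωL).
Step 3 — Numerator jωL = j·120.2; denominator R + jωL = 10.9 + j120.2.
Step 4 — H = 0.9918 + j0.08992.
Step 5 — Magnitude: |H| = 0.9959 (-0.0 dB); phase: φ = 5.2°.

|H| = 0.9959 (-0.0 dB), φ = 5.2°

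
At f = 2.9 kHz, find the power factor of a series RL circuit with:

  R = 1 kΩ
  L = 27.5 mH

Step 1 — Angular frequency: ω = 2π·f = 2π·2900 = 1.822e+04 rad/s.
Step 2 — Component impedances:
  R: Z = R = 1000 Ω
  L: Z = jωL = j·1.822e+04·0.0275 = 0 + j501.1 Ω
Step 3 — Series combination: Z_total = R + L = 1000 + j501.1 Ω = 1119∠26.6° Ω.
Step 4 — Power factor: PF = cos(φ) = Re(Z)/|Z| = 1000/1118.52 = 0.894.
Step 5 — Type: Im(Z) = 501.1 ⇒ lagging (phase φ = 26.6°).

PF = 0.894 (lagging, φ = 26.6°)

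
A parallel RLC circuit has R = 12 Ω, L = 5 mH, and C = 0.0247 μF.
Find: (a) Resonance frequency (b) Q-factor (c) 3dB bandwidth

Step 1 — Resonance: ω₀ = 1/√(LC) = 1/√(0.005·2.47e-08) = 8.998e+04 rad/s.
Step 2 — f₀ = ω₀/(2π) = 1.432e+04 Hz.
Step 3 — Parallel Q: Q = R/(ω₀L) = 12/(8.998e+04·0.005) = 0.02667.
Step 4 — Bandwidth: Δω = ω₀/Q = 3.374e+06 rad/s; BW = Δω/(2π) = 5.37e+05 Hz.

(a) f₀ = 1.432e+04 Hz  (b) Q = 0.02667  (c) BW = 5.37e+05 Hz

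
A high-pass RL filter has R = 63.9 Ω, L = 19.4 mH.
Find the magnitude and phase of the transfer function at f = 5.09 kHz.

Step 1 — Angular frequency: ω = 2π·5090 = 3.198e+04 rad/s.
Step 2 — Transfer function: H(jω) = jωL/(R + jωL).
Step 3 — Numerator jωL = j·620.4; denominator R + jωL = 63.9 + j620.4.
Step 4 — H = 0.9895 + j0.1019.
Step 5 — Magnitude: |H| = 0.9947 (-0.0 dB); phase: φ = 5.9°.

|H| = 0.9947 (-0.0 dB), φ = 5.9°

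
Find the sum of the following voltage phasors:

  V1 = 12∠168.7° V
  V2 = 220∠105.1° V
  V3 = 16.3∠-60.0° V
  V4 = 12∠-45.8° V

Step 1 — Convert each phasor to rectangular form:
  V1 = 12·(cos(168.7°) + j·sin(168.7°)) = -11.77 + j2.351 V
  V2 = 220·(cos(105.1°) + j·sin(105.1°)) = -57.31 + j212.4 V
  V3 = 16.3·(cos(-60.0°) + j·sin(-60.0°)) = 8.15 - j14.12 V
  V4 = 12·(cos(-45.8°) + j·sin(-45.8°)) = 8.366 - j8.603 V
Step 2 — Sum components: V_total = -52.56 + j192 V.
Step 3 — Convert to polar: |V_total| = 199.1 V, ∠V_total = 105.3°.

V_total = 199.1∠105.3° V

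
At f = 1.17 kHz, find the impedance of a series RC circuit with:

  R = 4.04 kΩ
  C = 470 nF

Step 1 — Angular frequency: ω = 2π·f = 2π·1170 = 7351 rad/s.
Step 2 — Component impedances:
  R: Z = R = 4040 Ω
  C: Z = 1/(jωC) = -j/(ω·C) = 0 - j289.4 Ω
Step 3 — Series combination: Z_total = R + C = 4040 - j289.4 Ω = 4050∠-4.1° Ω.

Z = 4040 - j289.4 Ω = 4050∠-4.1° Ω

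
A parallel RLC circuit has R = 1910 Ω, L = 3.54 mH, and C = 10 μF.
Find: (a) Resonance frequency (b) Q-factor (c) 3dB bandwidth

Step 1 — Resonance: ω₀ = 1/√(LC) = 1/√(0.00354·1e-05) = 5315 rad/s.
Step 2 — f₀ = ω₀/(2π) = 845.9 Hz.
Step 3 — Parallel Q: Q = R/(ω₀L) = 1910/(5315·0.00354) = 101.5.
Step 4 — Bandwidth: Δω = ω₀/Q = 52.36 rad/s; BW = Δω/(2π) = 8.333 Hz.

(a) f₀ = 845.9 Hz  (b) Q = 101.5  (c) BW = 8.333 Hz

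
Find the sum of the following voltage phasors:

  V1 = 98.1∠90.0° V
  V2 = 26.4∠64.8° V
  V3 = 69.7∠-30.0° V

Step 1 — Convert each phasor to rectangular form:
  V1 = 98.1·(cos(90.0°) + j·sin(90.0°)) = 0 + j98.1 V
  V2 = 26.4·(cos(64.8°) + j·sin(64.8°)) = 11.24 + j23.89 V
  V3 = 69.7·(cos(-30.0°) + j·sin(-30.0°)) = 60.36 - j34.85 V
Step 2 — Sum components: V_total = 71.6 + j87.14 V.
Step 3 — Convert to polar: |V_total| = 112.8 V, ∠V_total = 50.6°.

V_total = 112.8∠50.6° V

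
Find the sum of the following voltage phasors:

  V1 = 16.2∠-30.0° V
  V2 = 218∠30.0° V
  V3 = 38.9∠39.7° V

Step 1 — Convert each phasor to rectangular form:
  V1 = 16.2·(cos(-30.0°) + j·sin(-30.0°)) = 14.03 - j8.1 V
  V2 = 218·(cos(30.0°) + j·sin(30.0°)) = 188.8 + j109 V
  V3 = 38.9·(cos(39.7°) + j·sin(39.7°)) = 29.93 + j24.85 V
Step 2 — Sum components: V_total = 232.8 + j125.7 V.
Step 3 — Convert to polar: |V_total| = 264.5 V, ∠V_total = 28.4°.

V_total = 264.5∠28.4° V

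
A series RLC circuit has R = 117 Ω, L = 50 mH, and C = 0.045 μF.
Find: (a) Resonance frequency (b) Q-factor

Step 1 — Resonance condition Im(Z)=0 gives ω₀ = 1/√(LC).
Step 2 — ω₀ = 1/√(0.05·4.5e-08) = 2.108e+04 rad/s.
Step 3 — f₀ = ω₀/(2π) = 3355 Hz.
Step 4 — Series Q: Q = ω₀L/R = 2.108e+04·0.05/117 = 9.009.

(a) f₀ = 3355 Hz  (b) Q = 9.009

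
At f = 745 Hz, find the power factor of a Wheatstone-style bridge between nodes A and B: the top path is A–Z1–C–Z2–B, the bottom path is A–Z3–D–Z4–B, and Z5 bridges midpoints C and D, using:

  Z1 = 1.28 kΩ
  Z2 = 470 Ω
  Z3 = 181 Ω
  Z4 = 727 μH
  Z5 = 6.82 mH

Step 1 — Angular frequency: ω = 2π·f = 2π·745 = 4681 rad/s.
Step 2 — Component impedances:
  Z1: Z = R = 1280 Ω
  Z2: Z = R = 470 Ω
  Z3: Z = R = 181 Ω
  Z4: Z = jωL = j·4681·0.000727 = 0 + j3.403 Ω
  Z5: Z = jωL = j·4681·0.00682 = 0 + j31.92 Ω
Step 3 — Bridge requires nodal analysis (the Z5 bridge couples midpoints C and D, so the two paths cannot be reduced to a simple series/parallel combination). Setting node B to ground and injecting 1 A at node A, the 3-node admittance system at A, C, D solves to V_A = Z_AB = 158.7 + j3.882 Ω = 158.7∠1.4° Ω.
Step 4 — Power factor: PF = cos(φ) = Re(Z)/|Z| = 158.7/158.75 = 0.9997.
Step 5 — Type: Im(Z) = 3.882 ⇒ lagging (phase φ = 1.4°).

PF = 0.9997 (lagging, φ = 1.4°)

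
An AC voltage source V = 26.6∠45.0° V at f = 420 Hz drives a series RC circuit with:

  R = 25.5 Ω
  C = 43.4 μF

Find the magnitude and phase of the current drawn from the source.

Step 1 — Angular frequency: ω = 2π·f = 2π·420 = 2639 rad/s.
Step 2 — Component impedances:
  R: Z = R = 25.5 Ω
  C: Z = 1/(jωC) = -j/(ω·C) = 0 - j8.731 Ω
Step 3 — Series combination: Z_total = R + C = 25.5 - j8.731 Ω = 26.95∠-18.9° Ω.
Step 4 — Source phasor: V = 26.6∠45.0° V = 18.81 + j18.81 V.
Step 5 — Ohm's law: I = V / Z_total = (18.81 + j18.81) / (25.5 - j8.731) = 0.4341 + j0.8863 A.
Step 6 — Convert to polar: |I| = 0.9869 A, ∠I = 63.9°.

I = 0.9869∠63.9° A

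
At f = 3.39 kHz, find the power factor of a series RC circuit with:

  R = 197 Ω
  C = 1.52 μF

Step 1 — Angular frequency: ω = 2π·f = 2π·3390 = 2.13e+04 rad/s.
Step 2 — Component impedances:
  R: Z = R = 197 Ω
  C: Z = 1/(jωC) = -j/(ω·C) = 0 - j30.89 Ω
Step 3 — Series combination: Z_total = R + C = 197 - j30.89 Ω = 199.4∠-8.9° Ω.
Step 4 — Power factor: PF = cos(φ) = Re(Z)/|Z| = 197/199.41 = 0.9879.
Step 5 — Type: Im(Z) = -30.89 ⇒ leading (phase φ = -8.9°).

PF = 0.9879 (leading, φ = -8.9°)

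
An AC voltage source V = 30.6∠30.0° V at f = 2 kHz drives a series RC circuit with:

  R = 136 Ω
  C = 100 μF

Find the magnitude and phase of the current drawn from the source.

Step 1 — Angular frequency: ω = 2π·f = 2π·2000 = 1.257e+04 rad/s.
Step 2 — Component impedances:
  R: Z = R = 136 Ω
  C: Z = 1/(jωC) = -j/(ω·C) = 0 - j0.7958 Ω
Step 3 — Series combination: Z_total = R + C = 136 - j0.7958 Ω = 136∠-0.3° Ω.
Step 4 — Source phasor: V = 30.6∠30.0° V = 26.5 + j15.3 V.
Step 5 — Ohm's law: I = V / Z_total = (26.5 + j15.3) / (136 - j0.7958) = 0.1942 + j0.1136 A.
Step 6 — Convert to polar: |I| = 0.225 A, ∠I = 30.3°.

I = 0.225∠30.3° A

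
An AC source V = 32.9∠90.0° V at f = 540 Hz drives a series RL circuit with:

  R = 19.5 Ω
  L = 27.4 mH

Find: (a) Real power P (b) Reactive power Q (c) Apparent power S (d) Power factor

Step 1 — Angular frequency: ω = 2π·f = 2π·540 = 3393 rad/s.
Step 2 — Component impedances:
  R: Z = R = 19.5 Ω
  L: Z = jωL = j·3393·0.0274 = 0 + j92.97 Ω
Step 3 — Series combination: Z_total = R + L = 19.5 + j92.97 Ω = 94.99∠78.2° Ω.
Step 4 — Source phasor: V = 32.9∠90.0° V = 0 + j32.9 V.
Step 5 — Current: I = V / Z = 0.339 + j0.0711 A = 0.3464∠11.8° A.
Step 6 — Complex power: S = V·I* = 2.339 + j11.15 VA.
Step 7 — Real power: P = Re(S) = 2.339 W.
Step 8 — Reactive power: Q = Im(S) = 11.15 VAR.
Step 9 — Apparent power: |S| = 11.4 VA.
Step 10 — Power factor: PF = P/|S| = 0.2053 (lagging).

(a) P = 2.339 W  (b) Q = 11.15 VAR  (c) S = 11.4 VA  (d) PF = 0.2053 (lagging)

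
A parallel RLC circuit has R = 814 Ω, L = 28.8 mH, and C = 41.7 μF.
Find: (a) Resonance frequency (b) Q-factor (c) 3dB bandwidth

Step 1 — Resonance: ω₀ = 1/√(LC) = 1/√(0.0288·4.17e-05) = 912.5 rad/s.
Step 2 — f₀ = ω₀/(2π) = 145.2 Hz.
Step 3 — Parallel Q: Q = R/(ω₀L) = 814/(912.5·0.0288) = 30.97.
Step 4 — Bandwidth: Δω = ω₀/Q = 29.46 rad/s; BW = Δω/(2π) = 4.689 Hz.

(a) f₀ = 145.2 Hz  (b) Q = 30.97  (c) BW = 4.689 Hz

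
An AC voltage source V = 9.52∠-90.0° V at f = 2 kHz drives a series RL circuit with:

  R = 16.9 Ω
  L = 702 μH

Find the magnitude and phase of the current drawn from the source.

Step 1 — Angular frequency: ω = 2π·f = 2π·2000 = 1.257e+04 rad/s.
Step 2 — Component impedances:
  R: Z = R = 16.9 Ω
  L: Z = jωL = j·1.257e+04·0.000702 = 0 + j8.822 Ω
Step 3 — Series combination: Z_total = R + L = 16.9 + j8.822 Ω = 19.06∠27.6° Ω.
Step 4 — Source phasor: V = 9.52∠-90.0° V = 0 - j9.52 V.
Step 5 — Ohm's law: I = V / Z_total = (0 - j9.52) / (16.9 + j8.822) = -0.2311 - j0.4427 A.
Step 6 — Convert to polar: |I| = 0.4994 A, ∠I = -117.6°.

I = 0.4994∠-117.6° A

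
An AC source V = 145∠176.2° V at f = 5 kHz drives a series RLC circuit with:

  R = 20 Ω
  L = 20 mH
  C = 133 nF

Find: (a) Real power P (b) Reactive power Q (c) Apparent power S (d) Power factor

Step 1 — Angular frequency: ω = 2π·f = 2π·5000 = 3.142e+04 rad/s.
Step 2 — Component impedances:
  R: Z = R = 20 Ω
  L: Z = jωL = j·3.142e+04·0.02 = 0 + j628.3 Ω
  C: Z = 1/(jωC) = -j/(ω·C) = 0 - j239.3 Ω
Step 3 — Series combination: Z_total = R + L + C = 20 + j389 Ω = 389.5∠87.1° Ω.
Step 4 — Source phasor: V = 145∠176.2° V = -144.7 + j9.61 V.
Step 5 — Current: I = V / Z = 0.005566 + j0.3722 A = 0.3723∠89.1° A.
Step 6 — Complex power: S = V·I* = 2.772 + j53.91 VA.
Step 7 — Real power: P = Re(S) = 2.772 W.
Step 8 — Reactive power: Q = Im(S) = 53.91 VAR.
Step 9 — Apparent power: |S| = 53.98 VA.
Step 10 — Power factor: PF = P/|S| = 0.05135 (lagging).

(a) P = 2.772 W  (b) Q = 53.91 VAR  (c) S = 53.98 VA  (d) PF = 0.05135 (lagging)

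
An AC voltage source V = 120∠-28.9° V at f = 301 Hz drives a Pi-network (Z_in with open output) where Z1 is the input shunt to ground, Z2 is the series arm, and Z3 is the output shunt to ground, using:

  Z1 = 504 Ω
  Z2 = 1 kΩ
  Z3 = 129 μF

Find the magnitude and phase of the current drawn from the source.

Step 1 — Angular frequency: ω = 2π·f = 2π·301 = 1891 rad/s.
Step 2 — Component impedances:
  Z1: Z = R = 504 Ω
  Z2: Z = R = 1000 Ω
  Z3: Z = 1/(jωC) = -j/(ω·C) = 0 - j4.099 Ω
Step 3 — With open output, the series arm Z2 and the output shunt Z3 appear in series to ground: Z2 + Z3 = 1000 - j4.099 Ω.
Step 4 — Parallel with input shunt Z1: Z_in = Z1 || (Z2 + Z3) = 335.1 - j0.4603 Ω = 335.1∠-0.1° Ω.
Step 5 — Source phasor: V = 120∠-28.9° V = 105.1 - j57.99 V.
Step 6 — Ohm's law: I = V / Z_total = (105.1 - j57.99) / (335.1 - j0.4603) = 0.3137 - j0.1726 A.
Step 7 — Convert to polar: |I| = 0.3581 A, ∠I = -28.8°.

I = 0.3581∠-28.8° A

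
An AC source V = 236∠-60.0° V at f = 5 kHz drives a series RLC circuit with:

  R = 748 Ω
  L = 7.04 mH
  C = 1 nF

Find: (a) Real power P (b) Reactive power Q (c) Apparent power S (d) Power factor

Step 1 — Angular frequency: ω = 2π·f = 2π·5000 = 3.142e+04 rad/s.
Step 2 — Component impedances:
  R: Z = R = 748 Ω
  L: Z = jωL = j·3.142e+04·0.00704 = 0 + j221.2 Ω
  C: Z = 1/(jωC) = -j/(ω·C) = 0 - j3.183e+04 Ω
Step 3 — Series combination: Z_total = R + L + C = 748 - j3.161e+04 Ω = 3.162e+04∠-88.6° Ω.
Step 4 — Source phasor: V = 236∠-60.0° V = 118 - j204.4 V.
Step 5 — Current: I = V / Z = 0.00655 + j0.003578 A = 0.007464∠28.6° A.
Step 6 — Complex power: S = V·I* = 0.04167 - j1.761 VA.
Step 7 — Real power: P = Re(S) = 0.04167 W.
Step 8 — Reactive power: Q = Im(S) = -1.761 VAR.
Step 9 — Apparent power: |S| = 1.761 VA.
Step 10 — Power factor: PF = P/|S| = 0.02366 (leading).

(a) P = 0.04167 W  (b) Q = -1.761 VAR  (c) S = 1.761 VA  (d) PF = 0.02366 (leading)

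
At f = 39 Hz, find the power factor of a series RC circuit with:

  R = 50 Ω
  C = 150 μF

Step 1 — Angular frequency: ω = 2π·f = 2π·39 = 245 rad/s.
Step 2 — Component impedances:
  R: Z = R = 50 Ω
  C: Z = 1/(jωC) = -j/(ω·C) = 0 - j27.21 Ω
Step 3 — Series combination: Z_total = R + C = 50 - j27.21 Ω = 56.92∠-28.6° Ω.
Step 4 — Power factor: PF = cos(φ) = Re(Z)/|Z| = 50/56.92 = 0.8784.
Step 5 — Type: Im(Z) = -27.21 ⇒ leading (phase φ = -28.6°).

PF = 0.8784 (leading, φ = -28.6°)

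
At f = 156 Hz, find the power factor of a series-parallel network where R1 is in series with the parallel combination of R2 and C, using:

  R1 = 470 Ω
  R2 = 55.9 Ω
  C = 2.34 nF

Step 1 — Angular frequency: ω = 2π·f = 2π·156 = 980.2 rad/s.
Step 2 — Component impedances:
  R1: Z = R = 470 Ω
  R2: Z = R = 55.9 Ω
  C: Z = 1/(jωC) = -j/(ω·C) = 0 - j4.36e+05 Ω
Step 3 — Parallel branch: R2 || C = 1/(1/R2 + 1/C) = 55.9 - j0.007167 Ω.
Step 4 — Series with R1: Z_total = R1 + (R2 || C) = 525.9 - j0.007167 Ω = 525.9∠-0.0° Ω.
Step 5 — Power factor: PF = cos(φ) = Re(Z)/|Z| = 525.9/525.9 = 1.
Step 6 — Type: Im(Z) = -0.007167 ⇒ leading (phase φ = -0.0°).

PF = 1 (leading, φ = -0.0°)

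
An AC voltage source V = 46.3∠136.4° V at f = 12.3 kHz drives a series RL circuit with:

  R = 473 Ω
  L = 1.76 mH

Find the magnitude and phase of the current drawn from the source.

Step 1 — Angular frequency: ω = 2π·f = 2π·1.23e+04 = 7.728e+04 rad/s.
Step 2 — Component impedances:
  R: Z = R = 473 Ω
  L: Z = jωL = j·7.728e+04·0.00176 = 0 + j136 Ω
Step 3 — Series combination: Z_total = R + L = 473 + j136 Ω = 492.2∠16.0° Ω.
Step 4 — Source phasor: V = 46.3∠136.4° V = -33.53 + j31.93 V.
Step 5 — Ohm's law: I = V / Z_total = (-33.53 + j31.93) / (473 + j136) = -0.04754 + j0.08118 A.
Step 6 — Convert to polar: |I| = 0.09407 A, ∠I = 120.4°.

I = 0.09407∠120.4° A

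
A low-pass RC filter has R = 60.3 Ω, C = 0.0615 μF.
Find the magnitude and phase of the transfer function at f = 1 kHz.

Step 1 — Angular frequency: ω = 2π·1000 = 6283 rad/s.
Step 2 — Transfer function: H(jω) = 1/(1 + jωRC).
Step 3 — Denominator: 1 + jωRC = 1 + j·6283·60.3·6.15e-08 = 1 + j0.0233.
Step 4 — H = 0.9995 - j0.02329.
Step 5 — Magnitude: |H| = 0.9997 (-0.0 dB); phase: φ = -1.3°.

|H| = 0.9997 (-0.0 dB), φ = -1.3°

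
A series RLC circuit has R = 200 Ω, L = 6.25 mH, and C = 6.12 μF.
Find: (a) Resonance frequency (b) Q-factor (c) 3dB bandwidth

Step 1 — Resonance condition Im(Z)=0 gives ω₀ = 1/√(LC).
Step 2 — ω₀ = 1/√(0.00625·6.12e-06) = 5113 rad/s.
Step 3 — f₀ = ω₀/(2π) = 813.8 Hz.
Step 4 — Series Q: Q = ω₀L/R = 5113·0.00625/200 = 0.1598.
Step 5 — 3dB bandwidth: Δω = ω₀/Q = 3.2e+04 rad/s; BW = Δω/(2π) = 5093 Hz.

(a) f₀ = 813.8 Hz  (b) Q = 0.1598  (c) BW = 5093 Hz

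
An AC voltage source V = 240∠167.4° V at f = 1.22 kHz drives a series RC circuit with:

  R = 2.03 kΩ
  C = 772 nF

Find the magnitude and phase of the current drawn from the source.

Step 1 — Angular frequency: ω = 2π·f = 2π·1220 = 7665 rad/s.
Step 2 — Component impedances:
  R: Z = R = 2030 Ω
  C: Z = 1/(jωC) = -j/(ω·C) = 0 - j169 Ω
Step 3 — Series combination: Z_total = R + C = 2030 - j169 Ω = 2037∠-4.8° Ω.
Step 4 — Source phasor: V = 240∠167.4° V = -234.2 + j52.35 V.
Step 5 — Ohm's law: I = V / Z_total = (-234.2 + j52.35) / (2030 - j169) = -0.1167 + j0.01607 A.
Step 6 — Convert to polar: |I| = 0.1178 A, ∠I = 172.2°.

I = 0.1178∠172.2° A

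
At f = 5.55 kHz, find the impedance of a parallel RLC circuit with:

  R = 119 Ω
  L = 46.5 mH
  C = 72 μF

Step 1 — Angular frequency: ω = 2π·f = 2π·5550 = 3.487e+04 rad/s.
Step 2 — Component impedances:
  R: Z = R = 119 Ω
  L: Z = jωL = j·3.487e+04·0.0465 = 0 + j1622 Ω
  C: Z = 1/(jωC) = -j/(ω·C) = 0 - j0.3983 Ω
Step 3 — Parallel combination: 1/Z_total = 1/R + 1/L + 1/C; Z_total = 0.001334 - j0.3984 Ω = 0.3984∠-89.8° Ω.

Z = 0.001334 - j0.3984 Ω = 0.3984∠-89.8° Ω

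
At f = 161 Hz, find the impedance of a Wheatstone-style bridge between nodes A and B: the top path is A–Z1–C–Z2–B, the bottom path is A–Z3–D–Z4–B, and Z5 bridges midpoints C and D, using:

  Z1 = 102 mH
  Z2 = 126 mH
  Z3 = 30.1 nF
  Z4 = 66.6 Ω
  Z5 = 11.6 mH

Step 1 — Angular frequency: ω = 2π·f = 2π·161 = 1012 rad/s.
Step 2 — Component impedances:
  Z1: Z = jωL = j·1012·0.102 = 0 + j103.2 Ω
  Z2: Z = jωL = j·1012·0.126 = 0 + j127.5 Ω
  Z3: Z = 1/(jωC) = -j/(ω·C) = 0 - j3.284e+04 Ω
  Z4: Z = R = 66.6 Ω
  Z5: Z = jωL = j·1012·0.0116 = 0 + j11.73 Ω
Step 3 — Bridge requires nodal analysis (the Z5 bridge couples midpoints C and D, so the two paths cannot be reduced to a simple series/parallel combination). Setting node B to ground and injecting 1 A at node A, the 3-node admittance system at A, C, D solves to V_A = Z_AB = 45.41 + j136.1 Ω = 143.4∠71.5° Ω.

Z = 45.41 + j136.1 Ω = 143.4∠71.5° Ω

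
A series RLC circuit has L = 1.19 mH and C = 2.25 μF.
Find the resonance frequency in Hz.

Step 1 — Resonance condition Im(Z)=0 gives ω₀ = 1/√(LC).
Step 2 — ω₀ = 1/√(0.00119·2.25e-06) = 1.933e+04 rad/s.
Step 3 — f₀ = ω₀/(2π) = 3076 Hz.

f₀ = 3076 Hz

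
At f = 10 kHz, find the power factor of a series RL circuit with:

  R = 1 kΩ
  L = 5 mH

Step 1 — Angular frequency: ω = 2π·f = 2π·1e+04 = 6.283e+04 rad/s.
Step 2 — Component impedances:
  R: Z = R = 1000 Ω
  L: Z = jωL = j·6.283e+04·0.005 = 0 + j314.2 Ω
Step 3 — Series combination: Z_total = R + L = 1000 + j314.2 Ω = 1048∠17.4° Ω.
Step 4 — Power factor: PF = cos(φ) = Re(Z)/|Z| = 1000/1048.2 = 0.954.
Step 5 — Type: Im(Z) = 314.2 ⇒ lagging (phase φ = 17.4°).

PF = 0.954 (lagging, φ = 17.4°)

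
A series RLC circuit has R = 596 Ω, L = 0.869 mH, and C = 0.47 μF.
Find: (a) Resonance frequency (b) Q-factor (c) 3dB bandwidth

Step 1 — Resonance: ω₀ = 1/√(LC) = 1/√(0.000869·4.7e-07) = 4.948e+04 rad/s.
Step 2 — f₀ = ω₀/(2π) = 7875 Hz.
Step 3 — Series Q: Q = ω₀L/R = 4.948e+04·0.000869/596 = 0.07215.
Step 4 — Bandwidth: Δω = ω₀/Q = 6.858e+05 rad/s; BW = Δω/(2π) = 1.092e+05 Hz.

(a) f₀ = 7875 Hz  (b) Q = 0.07215  (c) BW = 1.092e+05 Hz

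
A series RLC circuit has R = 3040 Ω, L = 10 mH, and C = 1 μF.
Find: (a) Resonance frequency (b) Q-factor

Step 1 — Resonance condition Im(Z)=0 gives ω₀ = 1/√(LC).
Step 2 — ω₀ = 1/√(0.01·1e-06) = 1e+04 rad/s.
Step 3 — f₀ = ω₀/(2π) = 1592 Hz.
Step 4 — Series Q: Q = ω₀L/R = 1e+04·0.01/3040 = 0.03289.

(a) f₀ = 1592 Hz  (b) Q = 0.03289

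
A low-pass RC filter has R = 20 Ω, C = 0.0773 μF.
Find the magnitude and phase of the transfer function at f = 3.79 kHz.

Step 1 — Angular frequency: ω = 2π·3790 = 2.381e+04 rad/s.
Step 2 — Transfer function: H(jω) = 1/(1 + jωRC).
Step 3 — Denominator: 1 + jωRC = 1 + j·2.381e+04·20·7.73e-08 = 1 + j0.03682.
Step 4 — H = 0.9986 - j0.03677.
Step 5 — Magnitude: |H| = 0.9993 (-0.0 dB); phase: φ = -2.1°.

|H| = 0.9993 (-0.0 dB), φ = -2.1°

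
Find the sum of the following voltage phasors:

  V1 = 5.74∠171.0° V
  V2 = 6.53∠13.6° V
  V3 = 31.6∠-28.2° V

Step 1 — Convert each phasor to rectangular form:
  V1 = 5.74·(cos(171.0°) + j·sin(171.0°)) = -5.669 + j0.8979 V
  V2 = 6.53·(cos(13.6°) + j·sin(13.6°)) = 6.347 + j1.535 V
  V3 = 31.6·(cos(-28.2°) + j·sin(-28.2°)) = 27.85 - j14.93 V
Step 2 — Sum components: V_total = 28.53 - j12.5 V.
Step 3 — Convert to polar: |V_total| = 31.14 V, ∠V_total = -23.7°.

V_total = 31.14∠-23.7° V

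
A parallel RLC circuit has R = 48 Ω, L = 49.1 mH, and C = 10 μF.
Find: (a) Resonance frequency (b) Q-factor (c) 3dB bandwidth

Step 1 — Resonance: ω₀ = 1/√(LC) = 1/√(0.0491·1e-05) = 1427 rad/s.
Step 2 — f₀ = ω₀/(2π) = 227.1 Hz.
Step 3 — Parallel Q: Q = R/(ω₀L) = 48/(1427·0.0491) = 0.685.
Step 4 — Bandwidth: Δω = ω₀/Q = 2083 rad/s; BW = Δω/(2π) = 331.6 Hz.

(a) f₀ = 227.1 Hz  (b) Q = 0.685  (c) BW = 331.6 Hz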